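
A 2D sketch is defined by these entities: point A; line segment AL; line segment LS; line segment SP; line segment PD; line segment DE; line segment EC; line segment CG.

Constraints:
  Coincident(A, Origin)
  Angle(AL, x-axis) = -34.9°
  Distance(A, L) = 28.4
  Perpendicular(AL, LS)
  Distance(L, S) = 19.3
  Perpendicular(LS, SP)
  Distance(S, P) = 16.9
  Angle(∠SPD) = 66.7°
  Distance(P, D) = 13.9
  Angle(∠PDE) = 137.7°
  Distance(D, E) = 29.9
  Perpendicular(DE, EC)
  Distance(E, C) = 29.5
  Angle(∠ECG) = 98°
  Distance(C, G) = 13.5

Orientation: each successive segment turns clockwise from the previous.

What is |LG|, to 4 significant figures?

32.80

A is at the origin; AL runs at -34.9° with length 28.4, so L = (23.29, -16.25). The perpendicularity gives LS at right angles to AL, so LS runs at -124.9°; with |LS| = 19.3, S = (12.25, -32.08). LS ⟂ SP, so SP runs at 145.1°; with |SP| = 16.9, P = (-1.611, -22.41). ∠SPD = 66.7° gives PD at 31.80° from the x-axis; with |PD| = 13.9, D = (10.20, -15.08). ∠PDE = 137.7° gives DE at -10.50° from the x-axis; with |DE| = 29.9, E = (39.60, -20.53). The perpendicularity gives EC at right angles to DE, so EC runs at -100.5°; with |EC| = 29.5, C = (34.23, -49.54). ∠ECG = 98.0° gives CG at 177.5° from the x-axis; with |CG| = 13.5, G = (20.74, -48.95). Then |LG| = |G − L| = 32.80.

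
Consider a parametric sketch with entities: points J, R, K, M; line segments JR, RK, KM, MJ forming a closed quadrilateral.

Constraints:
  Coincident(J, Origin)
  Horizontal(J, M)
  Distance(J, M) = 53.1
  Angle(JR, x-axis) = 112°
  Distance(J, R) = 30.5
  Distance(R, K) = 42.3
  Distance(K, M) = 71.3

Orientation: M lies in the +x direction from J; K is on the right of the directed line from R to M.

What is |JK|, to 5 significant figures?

21.718

Checks: |RK| = 42.30 ✓; |KM| = 71.30 ✓.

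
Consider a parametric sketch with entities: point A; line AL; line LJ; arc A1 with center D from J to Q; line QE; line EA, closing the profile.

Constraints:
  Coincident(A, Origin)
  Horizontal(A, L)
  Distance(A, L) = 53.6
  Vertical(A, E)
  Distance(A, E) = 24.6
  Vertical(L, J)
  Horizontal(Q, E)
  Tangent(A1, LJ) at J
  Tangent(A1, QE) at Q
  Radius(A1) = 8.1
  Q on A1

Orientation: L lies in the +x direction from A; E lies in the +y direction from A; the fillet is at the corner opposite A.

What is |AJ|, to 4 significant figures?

56.08

A is at the origin; AL is horizontal with |AL| = 53.6 and L on the +x side, so L = (53.60, 0.000). A and E share the same x with |AE| = 24.6 and E on the +y side, so E = (0.000, 24.60). The virtual corner opposite A is at (53.60, 24.60). Since A1 is tangent to LJ there, DJ ⟂ LJ and tangency of A1 to QE means the radius DQ is perpendicular to QE, with radius 8.1, so the center D sits 8.1 in from both sides at D = (45.50, 16.50). That places the tangent points at J = (53.60, 16.50) on LJ and Q = (45.50, 24.60) on QE. Then |AJ| = |J − A| = 56.08.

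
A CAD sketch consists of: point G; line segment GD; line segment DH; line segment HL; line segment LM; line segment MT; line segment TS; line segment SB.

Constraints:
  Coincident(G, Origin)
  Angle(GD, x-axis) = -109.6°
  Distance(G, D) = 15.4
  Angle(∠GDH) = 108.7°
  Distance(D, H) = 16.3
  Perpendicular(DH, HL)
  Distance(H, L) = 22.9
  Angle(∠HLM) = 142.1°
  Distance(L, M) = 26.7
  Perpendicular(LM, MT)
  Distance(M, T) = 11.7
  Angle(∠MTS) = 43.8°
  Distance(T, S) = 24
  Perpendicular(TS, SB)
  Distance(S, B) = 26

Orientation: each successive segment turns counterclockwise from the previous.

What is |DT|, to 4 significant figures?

37.95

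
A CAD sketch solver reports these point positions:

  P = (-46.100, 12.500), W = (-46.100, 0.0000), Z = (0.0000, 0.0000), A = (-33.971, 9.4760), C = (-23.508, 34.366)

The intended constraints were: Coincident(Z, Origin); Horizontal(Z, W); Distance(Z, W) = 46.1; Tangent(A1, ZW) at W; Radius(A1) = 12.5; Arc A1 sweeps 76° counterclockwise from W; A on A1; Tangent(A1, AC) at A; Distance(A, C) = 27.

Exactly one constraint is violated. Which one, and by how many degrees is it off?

Tangent(A1, AC) at A — off by 8.80°.

Z = (0.00, 0.00) ✓; Z.y = 0.00, W.y = 0.00 ✓; |ZW| = 46.10 ✓; ∠(PW, WZ) = 90.00° ✓; |PW| = 12.50 ✓; bearing(P→A) − bearing(P→W) = 76.00° ✓; |PA| = 12.50 ✓; ∠(PA, AC) = 98.80° ✗; |AC| = 27.00 ✓.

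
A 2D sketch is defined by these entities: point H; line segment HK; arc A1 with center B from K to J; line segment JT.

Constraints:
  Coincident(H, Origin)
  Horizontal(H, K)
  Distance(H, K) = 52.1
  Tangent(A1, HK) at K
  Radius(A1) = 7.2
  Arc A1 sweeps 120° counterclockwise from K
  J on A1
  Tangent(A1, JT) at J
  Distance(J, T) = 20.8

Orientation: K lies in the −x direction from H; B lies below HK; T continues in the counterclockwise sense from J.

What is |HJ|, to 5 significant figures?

59.327

H is at the origin; HK is horizontal with |HK| = 52.1 and K on the −x side, so K = (-52.100, 0.0000). Since A1 is tangent to HK there, BK ⟂ HK, so B = K + (0, -7.2) = (-52.100, -7.2000). On A1, K sits at bearing 90° from B; a 120° counterclockwise sweep puts J at bearing 210°, so J = B + 7.2·(cos 210°, sin 210°) = (-58.335, -10.800). Then |HJ| = |J − H| = 59.327.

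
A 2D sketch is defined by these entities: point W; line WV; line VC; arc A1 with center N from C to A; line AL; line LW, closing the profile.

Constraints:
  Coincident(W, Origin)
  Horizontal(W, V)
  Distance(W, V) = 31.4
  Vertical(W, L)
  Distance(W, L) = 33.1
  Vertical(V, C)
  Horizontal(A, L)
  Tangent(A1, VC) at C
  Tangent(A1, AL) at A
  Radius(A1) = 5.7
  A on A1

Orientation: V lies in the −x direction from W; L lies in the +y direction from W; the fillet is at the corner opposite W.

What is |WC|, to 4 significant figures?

41.67

The virtual corner opposite W is at (-31.40, 33.10). The tangent condition forces NC to be normal to VC and the tangent condition forces NA to be normal to AL, with radius 5.7, so the center N sits 5.7 in from both sides at N = (-25.70, 27.40). That places the tangent points at C = (-31.40, 27.40) on VC and A = (-25.70, 33.10) on AL. Then |WC| = |C − W| = 41.67.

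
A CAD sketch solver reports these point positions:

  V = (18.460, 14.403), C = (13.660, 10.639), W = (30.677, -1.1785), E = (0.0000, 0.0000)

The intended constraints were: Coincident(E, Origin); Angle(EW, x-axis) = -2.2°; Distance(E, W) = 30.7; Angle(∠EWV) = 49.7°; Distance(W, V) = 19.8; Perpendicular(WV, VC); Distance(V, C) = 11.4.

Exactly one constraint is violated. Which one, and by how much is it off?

Distance(V, C) = 11.4 — off by 5.30.

E = (0.00, 0.00) ✓; EW at -2.200° ✓; |EW| = 30.70 ✓; ∠EWV = 49.70° ✓; |WV| = 19.80 ✓; ∠(WV, VC) = 90.00° ✓; |VC| = 6.100 ✗.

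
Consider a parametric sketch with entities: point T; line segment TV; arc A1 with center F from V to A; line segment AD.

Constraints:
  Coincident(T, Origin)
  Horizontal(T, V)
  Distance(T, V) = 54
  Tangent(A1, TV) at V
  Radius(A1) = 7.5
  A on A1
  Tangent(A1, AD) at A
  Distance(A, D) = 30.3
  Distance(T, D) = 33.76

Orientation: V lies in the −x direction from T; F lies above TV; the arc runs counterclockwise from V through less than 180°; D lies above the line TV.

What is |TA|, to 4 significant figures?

49.17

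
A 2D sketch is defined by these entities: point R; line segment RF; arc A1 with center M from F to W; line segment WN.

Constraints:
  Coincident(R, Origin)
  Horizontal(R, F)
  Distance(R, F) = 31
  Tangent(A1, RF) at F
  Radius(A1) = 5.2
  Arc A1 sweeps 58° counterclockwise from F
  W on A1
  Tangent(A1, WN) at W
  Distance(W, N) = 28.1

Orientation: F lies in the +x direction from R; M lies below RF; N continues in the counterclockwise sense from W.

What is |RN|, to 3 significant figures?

28.8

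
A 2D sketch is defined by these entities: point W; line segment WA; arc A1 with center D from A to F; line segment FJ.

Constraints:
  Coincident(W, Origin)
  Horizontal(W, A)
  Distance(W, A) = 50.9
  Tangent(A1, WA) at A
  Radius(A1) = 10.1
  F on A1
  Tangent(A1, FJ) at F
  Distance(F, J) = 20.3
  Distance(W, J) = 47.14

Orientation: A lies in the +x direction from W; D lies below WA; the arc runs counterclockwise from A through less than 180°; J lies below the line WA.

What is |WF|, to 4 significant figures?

41.80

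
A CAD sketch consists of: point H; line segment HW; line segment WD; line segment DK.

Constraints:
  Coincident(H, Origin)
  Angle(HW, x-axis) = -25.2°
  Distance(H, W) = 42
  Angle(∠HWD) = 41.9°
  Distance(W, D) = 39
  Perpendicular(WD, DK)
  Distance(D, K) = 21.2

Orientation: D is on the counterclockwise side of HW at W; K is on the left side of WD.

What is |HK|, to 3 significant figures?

10.3

H is at the origin; HW runs at -25.2° with length 42.0, so W = 42.0·(cos -25.2°, sin -25.2°) = (38.0, -17.9). ∠HWD = 41.9°, so WD runs at -25.2° + (180° − 41.9°) = 113° from the x-axis; with |WD| = 39.0, D = W + 39.0·(cos 113°, sin 113°) = (22.8, 18.0). WD is perpendicular to DK; with |DK| = 21.2 on the left of WD, K = D + 21.2·(-0.921, -0.389) = (3.30, 9.79). Then |HK| = |K − H| = 10.3.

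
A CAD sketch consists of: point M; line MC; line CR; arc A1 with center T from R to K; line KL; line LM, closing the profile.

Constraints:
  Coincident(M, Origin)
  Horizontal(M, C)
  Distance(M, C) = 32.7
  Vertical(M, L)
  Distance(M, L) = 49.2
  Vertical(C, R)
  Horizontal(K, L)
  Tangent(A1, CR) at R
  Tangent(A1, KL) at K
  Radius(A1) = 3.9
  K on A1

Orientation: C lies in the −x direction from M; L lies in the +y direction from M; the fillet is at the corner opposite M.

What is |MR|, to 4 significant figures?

55.87

M is at the origin; MC is horizontal with |MC| = 32.7 and C on the −x side, so C = (-32.70, 0.000). M and L share the same x with |ML| = 49.2 and L on the +y side, so L = (0.000, 49.20). The virtual corner opposite M is at (-32.70, 49.20). A1 meets CR tangentially, so TR is at right angles to CR and A1 meets KL tangentially, so TK is at right angles to KL, with radius 3.9, so the center T sits 3.9 in from both sides at T = (-28.80, 45.30). That places the tangent points at R = (-32.70, 45.30) on CR and K = (-28.80, 49.20) on KL. Then |MR| = |R − M| = 55.87.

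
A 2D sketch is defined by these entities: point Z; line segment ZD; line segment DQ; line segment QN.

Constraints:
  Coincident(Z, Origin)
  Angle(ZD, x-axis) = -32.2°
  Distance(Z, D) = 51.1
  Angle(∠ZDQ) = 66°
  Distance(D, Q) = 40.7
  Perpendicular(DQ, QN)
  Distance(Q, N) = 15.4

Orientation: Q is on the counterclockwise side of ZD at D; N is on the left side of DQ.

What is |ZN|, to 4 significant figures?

37.08

Z is at the origin; ZD runs at -32.2° with length 51.1, so D = 51.1·(cos -32.2°, sin -32.2°) = (43.24, -27.23). ∠ZDQ = 66.0°, so DQ runs at -32.2° + (180° − 66.0°) = 81.80° from the x-axis; with |DQ| = 40.7, Q = D + 40.7·(cos 81.80°, sin 81.80°) = (49.05, 13.05). DQ ⟂ QN; with |QN| = 15.4 on the left of DQ, N = Q + 15.4·(-0.9898, 0.1426) = (33.80, 15.25). Then |ZN| = |N − Z| = 37.08.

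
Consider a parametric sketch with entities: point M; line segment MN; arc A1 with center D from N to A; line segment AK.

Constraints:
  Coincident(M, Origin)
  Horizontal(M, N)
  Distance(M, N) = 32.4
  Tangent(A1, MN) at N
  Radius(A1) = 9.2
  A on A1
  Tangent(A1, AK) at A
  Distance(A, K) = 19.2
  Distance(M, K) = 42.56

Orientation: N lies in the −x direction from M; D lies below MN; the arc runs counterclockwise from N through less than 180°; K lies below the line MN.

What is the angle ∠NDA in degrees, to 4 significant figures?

122.5°

Checks: ∠(DN, NM) = 90.00° ✓; |DN| = 9.200 ✓; |DA| = 9.200 ✓; ∠(DA, AK) = 90.00° ✓; |AK| = 19.20 ✓; |MK| = 42.56 ✓.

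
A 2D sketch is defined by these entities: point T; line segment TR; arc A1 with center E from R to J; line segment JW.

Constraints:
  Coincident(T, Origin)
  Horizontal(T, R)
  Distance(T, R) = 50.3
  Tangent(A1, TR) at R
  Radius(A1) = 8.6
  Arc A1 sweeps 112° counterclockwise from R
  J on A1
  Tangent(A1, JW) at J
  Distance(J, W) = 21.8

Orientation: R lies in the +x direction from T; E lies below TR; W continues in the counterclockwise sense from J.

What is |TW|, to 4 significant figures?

59.80

On A1, R sits at bearing 90° from E; a 112° counterclockwise sweep puts J at bearing 202°, so J = E + 8.6·(cos 202°, sin 202°) = (42.33, -11.82). Tangency of A1 to JW means the radius EJ is perpendicular to JW, so JW runs along (−sin 202°, cos 202°); with |JW| = 21.8, W = (50.49, -32.03). Then |TW| = |W − T| = 59.80.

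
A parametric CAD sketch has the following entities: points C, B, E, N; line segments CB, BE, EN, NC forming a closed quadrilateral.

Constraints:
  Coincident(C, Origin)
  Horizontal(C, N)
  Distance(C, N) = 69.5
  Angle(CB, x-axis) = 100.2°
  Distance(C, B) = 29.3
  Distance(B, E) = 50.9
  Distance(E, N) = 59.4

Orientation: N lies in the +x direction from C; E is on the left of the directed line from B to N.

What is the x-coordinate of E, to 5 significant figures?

40.280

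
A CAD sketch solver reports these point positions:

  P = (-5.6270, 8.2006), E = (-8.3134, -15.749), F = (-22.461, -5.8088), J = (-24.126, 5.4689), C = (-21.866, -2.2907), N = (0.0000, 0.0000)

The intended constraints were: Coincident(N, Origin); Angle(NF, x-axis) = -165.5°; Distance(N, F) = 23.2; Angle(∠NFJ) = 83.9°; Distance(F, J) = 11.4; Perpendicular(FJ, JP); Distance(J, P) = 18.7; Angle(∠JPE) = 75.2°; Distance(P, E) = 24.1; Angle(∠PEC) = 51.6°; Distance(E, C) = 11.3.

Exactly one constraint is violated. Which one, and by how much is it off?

Distance(E, C) = 11.3 — off by 7.80.

N = (0.00, 0.00) ✓; NF at -165.5° ✓; |NF| = 23.20 ✓; ∠NFJ = 83.90° ✓; |FJ| = 11.40 ✓; ∠(FJ, JP) = 90.00° ✓; |JP| = 18.70 ✓; ∠JPE = 75.20° ✓; |PE| = 24.10 ✓; ∠PEC = 51.60° ✓; |EC| = 19.10 ✗.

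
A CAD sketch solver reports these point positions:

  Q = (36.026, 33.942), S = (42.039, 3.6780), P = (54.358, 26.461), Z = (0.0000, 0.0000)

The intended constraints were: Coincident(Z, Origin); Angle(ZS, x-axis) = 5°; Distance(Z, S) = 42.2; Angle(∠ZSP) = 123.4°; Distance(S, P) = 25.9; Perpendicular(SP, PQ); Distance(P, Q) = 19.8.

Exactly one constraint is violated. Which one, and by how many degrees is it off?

Perpendicular(SP, PQ) — off by 6.20°.

Z = (0.00, 0.00) ✓; ZS at 5.000° ✓; |ZS| = 42.20 ✓; ∠ZSP = 123.4° ✓; |SP| = 25.90 ✓; ∠(SP, PQ) = 96.20° ✗; |PQ| = 19.80 ✓.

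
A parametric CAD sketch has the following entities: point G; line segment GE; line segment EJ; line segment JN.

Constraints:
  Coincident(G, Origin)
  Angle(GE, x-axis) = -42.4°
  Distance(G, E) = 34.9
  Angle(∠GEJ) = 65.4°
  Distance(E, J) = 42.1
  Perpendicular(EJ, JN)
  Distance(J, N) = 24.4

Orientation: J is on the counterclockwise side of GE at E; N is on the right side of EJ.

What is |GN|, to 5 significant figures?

62.538

∠GEJ = 65.4°, so EJ runs at -42.4° + (180° − 65.4°) = 72.200° from the x-axis; with |EJ| = 42.1, J = E + 42.1·(cos 72.200°, sin 72.200°) = (38.642, 16.551). EJ is perpendicular to JN; with |JN| = 24.4 on the right of EJ, N = J + 24.4·(0.95213, -0.30570) = (61.874, 9.0925). Then |GN| = |N − G| = 62.538.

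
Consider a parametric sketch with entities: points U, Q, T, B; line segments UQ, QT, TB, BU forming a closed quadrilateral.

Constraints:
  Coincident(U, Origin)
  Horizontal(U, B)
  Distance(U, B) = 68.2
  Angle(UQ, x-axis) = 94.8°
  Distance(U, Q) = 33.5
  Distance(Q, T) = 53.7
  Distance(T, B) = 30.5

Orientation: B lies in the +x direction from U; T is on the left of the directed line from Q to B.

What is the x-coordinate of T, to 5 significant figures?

50.174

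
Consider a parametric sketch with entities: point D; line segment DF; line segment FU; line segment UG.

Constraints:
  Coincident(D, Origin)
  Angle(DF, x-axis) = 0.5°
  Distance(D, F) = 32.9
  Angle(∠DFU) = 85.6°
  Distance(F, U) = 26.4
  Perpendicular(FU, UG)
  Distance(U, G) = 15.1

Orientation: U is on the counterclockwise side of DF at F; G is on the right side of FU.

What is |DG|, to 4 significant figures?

53.52

∠DFU = 85.6°, so FU runs at 0.5° + (180° − 85.6°) = 94.90° from the x-axis; with |FU| = 26.4, U = F + 26.4·(cos 94.90°, sin 94.90°) = (30.64, 26.59). The perpendicularity gives UG at right angles to FU; with |UG| = 15.1 on the right of FU, G = U + 15.1·(0.9963, 0.08542) = (45.69, 27.88). Then |DG| = |G − D| = 53.52.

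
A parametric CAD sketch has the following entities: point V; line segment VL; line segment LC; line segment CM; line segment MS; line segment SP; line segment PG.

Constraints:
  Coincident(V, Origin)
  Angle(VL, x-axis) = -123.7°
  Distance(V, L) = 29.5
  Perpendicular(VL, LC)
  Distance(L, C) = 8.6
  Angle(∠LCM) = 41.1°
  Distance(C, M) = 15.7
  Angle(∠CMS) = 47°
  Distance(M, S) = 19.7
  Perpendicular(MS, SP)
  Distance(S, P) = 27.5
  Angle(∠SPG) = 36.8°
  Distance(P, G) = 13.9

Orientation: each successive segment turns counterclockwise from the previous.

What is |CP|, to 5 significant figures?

18.369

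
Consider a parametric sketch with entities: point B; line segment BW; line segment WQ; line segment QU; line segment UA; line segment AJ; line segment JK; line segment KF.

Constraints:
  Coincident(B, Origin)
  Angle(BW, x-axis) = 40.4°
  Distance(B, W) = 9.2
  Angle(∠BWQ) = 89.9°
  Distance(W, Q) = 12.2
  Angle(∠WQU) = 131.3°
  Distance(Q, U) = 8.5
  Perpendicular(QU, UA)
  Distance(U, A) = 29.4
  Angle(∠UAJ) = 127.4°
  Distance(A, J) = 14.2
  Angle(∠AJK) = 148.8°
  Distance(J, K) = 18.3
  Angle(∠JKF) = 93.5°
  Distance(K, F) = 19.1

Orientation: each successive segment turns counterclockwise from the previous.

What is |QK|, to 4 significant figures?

45.17

B is at the origin; BW runs at 40.4° with length 9.2, so W = (7.006, 5.963). ∠BWQ = 89.9° gives WQ at 130.5° from the x-axis; with |WQ| = 12.2, Q = (-0.9171, 15.24). ∠WQU = 131.3° gives QU at 179.2° from the x-axis; with |QU| = 8.5, U = (-9.416, 15.36). QU is perpendicular to UA, so UA runs at -90.80°; with |UA| = 29.4, A = (-9.827, -14.04). ∠UAJ = 127.4° gives AJ at -38.20° from the x-axis; with |AJ| = 14.2, J = (1.332, -22.82). ∠AJK = 148.8° gives JK at -7.000° from the x-axis; with |JK| = 18.3, K = (19.50, -25.05). Then |QK| = |K − Q| = 45.17.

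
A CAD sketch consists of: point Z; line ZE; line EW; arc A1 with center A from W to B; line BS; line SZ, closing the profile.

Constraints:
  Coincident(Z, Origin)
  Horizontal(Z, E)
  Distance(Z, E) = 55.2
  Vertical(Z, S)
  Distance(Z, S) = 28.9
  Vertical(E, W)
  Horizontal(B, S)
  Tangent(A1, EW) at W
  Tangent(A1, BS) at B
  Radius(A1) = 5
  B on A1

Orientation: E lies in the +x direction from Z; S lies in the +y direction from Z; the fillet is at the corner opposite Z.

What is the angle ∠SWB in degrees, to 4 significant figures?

39.82°

The virtual corner opposite Z is at (55.20, 28.90). Since A1 is tangent to EW there, AW ⟂ EW and since A1 is tangent to BS there, AB ⟂ BS, with radius 5.0, so the center A sits 5.0 in from both sides at A = (50.20, 23.90). That places the tangent points at W = (55.20, 23.90) on EW and B = (50.20, 28.90) on BS. Then cos ∠SWB = WS·WB / (|WS||WB|), giving 39.82°.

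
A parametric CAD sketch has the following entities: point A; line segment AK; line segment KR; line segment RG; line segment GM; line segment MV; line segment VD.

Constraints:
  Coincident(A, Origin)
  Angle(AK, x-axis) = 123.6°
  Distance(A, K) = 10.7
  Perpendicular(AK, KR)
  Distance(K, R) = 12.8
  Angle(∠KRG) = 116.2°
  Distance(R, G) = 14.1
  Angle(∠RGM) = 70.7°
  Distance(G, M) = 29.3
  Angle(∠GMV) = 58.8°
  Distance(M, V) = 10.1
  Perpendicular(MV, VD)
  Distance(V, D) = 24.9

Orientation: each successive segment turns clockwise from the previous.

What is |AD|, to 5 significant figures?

18.007

A is at the origin; AK runs at 123.6° with length 10.7, so K = (-5.9213, 8.9123). AK ⟂ KR, so KR runs at 33.600°; with |KR| = 12.8, R = (4.7401, 15.996). ∠KRG = 116.2° gives RG at -30.200° from the x-axis; with |RG| = 14.1, G = (16.926, 8.9031). ∠RGM = 70.7° gives GM at -139.50° from the x-axis; with |GM| = 29.3, M = (-5.3535, -10.126). ∠GMV = 58.8° gives MV at 99.300° from the x-axis; with |MV| = 10.1, V = (-6.9857, -0.15850). MV is perpendicular to VD, so VD runs at 9.3000°; with |VD| = 24.9, D = (17.587, 3.8654). Then |AD| = |D − A| = 18.007.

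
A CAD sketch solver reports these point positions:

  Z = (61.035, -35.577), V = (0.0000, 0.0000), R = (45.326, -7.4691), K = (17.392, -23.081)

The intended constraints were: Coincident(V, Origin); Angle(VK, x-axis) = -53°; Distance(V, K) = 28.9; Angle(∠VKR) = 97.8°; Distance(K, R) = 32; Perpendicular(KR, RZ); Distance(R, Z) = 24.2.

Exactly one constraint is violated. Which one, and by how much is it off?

Distance(R, Z) = 24.2 — off by 8.00.

V = (0.00, 0.00) ✓; VK at -53.00° ✓; |VK| = 28.90 ✓; ∠VKR = 97.80° ✓; |KR| = 32.00 ✓; ∠(KR, RZ) = 90.00° ✓; |RZ| = 32.20 ✗.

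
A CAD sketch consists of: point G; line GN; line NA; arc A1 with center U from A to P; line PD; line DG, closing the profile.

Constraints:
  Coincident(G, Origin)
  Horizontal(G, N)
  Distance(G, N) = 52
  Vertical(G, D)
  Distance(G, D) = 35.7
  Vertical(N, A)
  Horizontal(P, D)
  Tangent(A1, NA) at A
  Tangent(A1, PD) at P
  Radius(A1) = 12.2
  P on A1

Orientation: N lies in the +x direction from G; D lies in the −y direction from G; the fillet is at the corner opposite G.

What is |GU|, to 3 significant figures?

46.2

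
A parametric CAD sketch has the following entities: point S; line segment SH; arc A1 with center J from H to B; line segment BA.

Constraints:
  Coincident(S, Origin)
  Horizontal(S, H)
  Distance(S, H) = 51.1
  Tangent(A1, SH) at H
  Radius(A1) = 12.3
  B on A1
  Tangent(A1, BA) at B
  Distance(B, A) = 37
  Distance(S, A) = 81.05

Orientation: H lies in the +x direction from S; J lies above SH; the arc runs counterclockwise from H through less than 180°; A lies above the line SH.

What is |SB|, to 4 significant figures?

64.50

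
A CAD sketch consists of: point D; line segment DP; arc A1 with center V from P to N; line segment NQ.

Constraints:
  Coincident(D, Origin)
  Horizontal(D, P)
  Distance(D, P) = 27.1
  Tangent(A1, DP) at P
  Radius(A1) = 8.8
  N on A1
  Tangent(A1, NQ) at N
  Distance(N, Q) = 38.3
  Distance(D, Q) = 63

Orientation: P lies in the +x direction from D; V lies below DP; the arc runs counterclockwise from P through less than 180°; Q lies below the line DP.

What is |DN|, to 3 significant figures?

25.1

Checks: |VN| = 8.800 ✓; ∠(VN, NQ) = 90.00° ✓; |NQ| = 38.30 ✓; |DQ| = 63.00 ✓.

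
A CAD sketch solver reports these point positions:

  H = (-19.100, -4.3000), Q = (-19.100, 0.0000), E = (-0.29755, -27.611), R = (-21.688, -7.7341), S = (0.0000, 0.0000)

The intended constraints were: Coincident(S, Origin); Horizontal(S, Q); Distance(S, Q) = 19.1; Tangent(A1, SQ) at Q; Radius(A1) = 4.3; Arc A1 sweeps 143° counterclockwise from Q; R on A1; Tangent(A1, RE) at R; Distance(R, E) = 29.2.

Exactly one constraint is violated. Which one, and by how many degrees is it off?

Tangent(A1, RE) at R — off by 5.90°.

S = (0.00, 0.00) ✓; S.y = 0.00, Q.y = 0.00 ✓; |SQ| = 19.10 ✓; ∠(HQ, QS) = 90.00° ✓; |HQ| = 4.300 ✓; bearing(H→R) − bearing(H→Q) = 143.0° ✓; |HR| = 4.300 ✓; ∠(HR, RE) = 95.90° ✗; |RE| = 29.20 ✓.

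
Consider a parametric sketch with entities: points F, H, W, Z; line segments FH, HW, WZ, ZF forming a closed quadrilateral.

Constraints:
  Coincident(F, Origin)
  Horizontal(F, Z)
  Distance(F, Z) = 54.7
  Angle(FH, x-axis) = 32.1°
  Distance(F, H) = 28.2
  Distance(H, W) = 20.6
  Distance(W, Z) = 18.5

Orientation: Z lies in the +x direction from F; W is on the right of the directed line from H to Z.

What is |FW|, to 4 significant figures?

36.29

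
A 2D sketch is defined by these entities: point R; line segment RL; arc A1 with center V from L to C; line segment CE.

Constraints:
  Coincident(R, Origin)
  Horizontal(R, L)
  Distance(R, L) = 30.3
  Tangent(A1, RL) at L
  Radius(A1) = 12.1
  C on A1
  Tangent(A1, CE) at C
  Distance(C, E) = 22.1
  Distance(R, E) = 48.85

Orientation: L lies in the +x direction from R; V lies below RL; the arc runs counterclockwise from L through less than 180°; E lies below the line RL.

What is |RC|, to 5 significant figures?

27.206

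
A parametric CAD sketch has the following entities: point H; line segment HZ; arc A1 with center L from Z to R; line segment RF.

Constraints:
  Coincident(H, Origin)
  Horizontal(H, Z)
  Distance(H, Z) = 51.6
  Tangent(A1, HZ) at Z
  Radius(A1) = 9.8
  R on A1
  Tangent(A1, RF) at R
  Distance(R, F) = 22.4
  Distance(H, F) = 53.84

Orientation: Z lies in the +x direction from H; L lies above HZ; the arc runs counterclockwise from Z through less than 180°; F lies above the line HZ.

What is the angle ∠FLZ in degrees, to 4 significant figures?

159.0°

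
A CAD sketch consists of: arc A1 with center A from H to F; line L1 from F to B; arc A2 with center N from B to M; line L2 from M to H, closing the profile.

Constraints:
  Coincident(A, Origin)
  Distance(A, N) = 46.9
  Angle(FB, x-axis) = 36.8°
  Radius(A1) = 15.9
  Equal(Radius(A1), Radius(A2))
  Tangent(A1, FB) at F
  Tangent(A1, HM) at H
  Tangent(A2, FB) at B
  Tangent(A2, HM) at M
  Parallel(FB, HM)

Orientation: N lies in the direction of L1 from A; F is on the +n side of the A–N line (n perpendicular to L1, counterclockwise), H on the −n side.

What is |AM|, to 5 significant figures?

49.522

Tangency of A1 to both parallel lines with radius 15.9 puts F and H at A ± 15.9·n: F = (-9.5245, 12.732), H = (9.5245, -12.732). Equal radii place B and M the same way about N: B = N + 15.9·n = (28.030, 40.826), M = N − 15.9·n = (47.079, 15.363). Then |AM| = |M − A| = 49.522.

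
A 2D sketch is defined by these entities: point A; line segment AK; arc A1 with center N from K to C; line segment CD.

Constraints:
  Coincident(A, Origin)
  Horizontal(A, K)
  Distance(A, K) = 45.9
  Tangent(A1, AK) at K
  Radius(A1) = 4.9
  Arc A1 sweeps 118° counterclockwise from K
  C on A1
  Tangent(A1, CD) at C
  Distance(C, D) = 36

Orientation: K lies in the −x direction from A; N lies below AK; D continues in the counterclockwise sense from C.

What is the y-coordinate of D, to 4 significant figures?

-38.99

On A1, K sits at bearing 90° from N; a 118° counterclockwise sweep puts C at bearing 208°, so C = N + 4.9·(cos 208°, sin 208°) = (-50.23, -7.200). Tangency of A1 to CD means the radius NC is perpendicular to CD, so CD runs along (−sin 208°, cos 208°); with |CD| = 36.0, D = (-33.33, -38.99). So D.y = -38.99.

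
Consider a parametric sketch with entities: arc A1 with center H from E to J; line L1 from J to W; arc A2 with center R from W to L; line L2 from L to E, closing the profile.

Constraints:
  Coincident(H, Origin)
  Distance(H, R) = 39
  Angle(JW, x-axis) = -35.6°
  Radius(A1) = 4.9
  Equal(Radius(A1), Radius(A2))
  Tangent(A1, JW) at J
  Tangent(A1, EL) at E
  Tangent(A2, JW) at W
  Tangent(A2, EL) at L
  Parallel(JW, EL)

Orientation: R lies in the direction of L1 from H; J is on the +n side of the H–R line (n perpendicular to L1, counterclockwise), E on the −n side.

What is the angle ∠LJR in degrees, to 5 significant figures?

6.9442°

The slot axis is L1's direction at -35.6°, so u = (cos -35.6°, sin -35.6°) = (0.81310, -0.58212) and n = (−sin -35.6°, cos -35.6°) = (0.58212, 0.81310). H is at the origin and R lies 39.0 along u from H, so R = 39.0·u = (31.711, -22.703). Tangency of A1 to both parallel lines with radius 4.9 puts J and E at H ± 4.9·n: J = (2.8524, 3.9842), E = (-2.8524, -3.9842). Equal radii place W and L the same way about R: W = R + 4.9·n = (34.563, -18.719), L = R − 4.9·n = (28.859, -26.687). Then cos ∠LJR = JL·JR / (|JL||JR|), giving 6.9442°.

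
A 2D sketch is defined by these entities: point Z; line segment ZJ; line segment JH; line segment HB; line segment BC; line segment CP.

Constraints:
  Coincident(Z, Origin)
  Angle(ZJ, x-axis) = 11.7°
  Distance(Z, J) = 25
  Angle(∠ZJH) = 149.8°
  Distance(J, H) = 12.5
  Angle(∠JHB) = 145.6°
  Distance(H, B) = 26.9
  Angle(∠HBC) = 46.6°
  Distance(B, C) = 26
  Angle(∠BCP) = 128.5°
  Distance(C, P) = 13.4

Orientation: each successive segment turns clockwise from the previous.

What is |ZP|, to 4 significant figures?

20.52

Z is at the origin; ZJ runs at 11.7° with length 25.0, so J = (24.48, 5.070). ∠ZJH = 149.8° gives JH at -18.50° from the x-axis; with |JH| = 12.5, H = (36.33, 1.103). ∠JHB = 145.6° gives HB at -52.90° from the x-axis; with |HB| = 26.9, B = (52.56, -20.35). ∠HBC = 46.6° gives BC at 173.7° from the x-axis; with |BC| = 26.0, C = (26.72, -17.50). ∠BCP = 128.5° gives CP at 122.2° from the x-axis; with |CP| = 13.4, P = (19.58, -6.160). Then |ZP| = |P − Z| = 20.52.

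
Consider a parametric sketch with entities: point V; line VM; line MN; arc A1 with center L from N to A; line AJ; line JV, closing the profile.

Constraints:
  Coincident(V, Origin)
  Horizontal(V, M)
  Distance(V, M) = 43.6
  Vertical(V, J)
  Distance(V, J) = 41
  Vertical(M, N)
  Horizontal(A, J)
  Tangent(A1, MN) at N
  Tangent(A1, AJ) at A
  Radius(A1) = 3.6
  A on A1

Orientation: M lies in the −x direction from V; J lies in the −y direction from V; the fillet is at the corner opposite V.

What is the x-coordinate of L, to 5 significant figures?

-40.000

V and J share the same x with |VJ| = 41.0 and J on the −y side, so J = (0.0000, -41.000). The virtual corner opposite V is at (-43.600, -41.000). The tangent condition forces LN to be normal to MN and since A1 is tangent to AJ there, LA ⟂ AJ, with radius 3.6, so the center L sits 3.6 in from both sides at L = (-40.000, -37.400). So L.x = -40.000.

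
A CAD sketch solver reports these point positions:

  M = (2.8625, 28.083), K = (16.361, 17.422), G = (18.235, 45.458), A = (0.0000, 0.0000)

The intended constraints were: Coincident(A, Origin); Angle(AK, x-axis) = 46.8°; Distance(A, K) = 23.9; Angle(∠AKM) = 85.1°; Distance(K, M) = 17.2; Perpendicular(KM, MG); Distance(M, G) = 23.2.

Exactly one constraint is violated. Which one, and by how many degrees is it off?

Perpendicular(KM, MG) — off by 3.20°.

A = (0.00, 0.00) ✓; AK at 46.80° ✓; |AK| = 23.90 ✓; ∠AKM = 85.10° ✓; |KM| = 17.20 ✓; ∠(KM, MG) = 93.20° ✗; |MG| = 23.20 ✓.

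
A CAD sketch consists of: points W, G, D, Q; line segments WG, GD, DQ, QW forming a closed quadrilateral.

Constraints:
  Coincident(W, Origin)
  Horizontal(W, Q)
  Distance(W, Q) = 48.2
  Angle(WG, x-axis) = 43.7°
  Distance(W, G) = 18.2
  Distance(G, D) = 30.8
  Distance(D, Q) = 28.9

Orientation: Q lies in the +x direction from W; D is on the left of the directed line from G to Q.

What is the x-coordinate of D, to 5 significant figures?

39.984

Checks: |WQ| = 48.20 ✓; |WG| = 18.20 ✓; |GD| = 30.80 ✓; |DQ| = 28.90 ✓.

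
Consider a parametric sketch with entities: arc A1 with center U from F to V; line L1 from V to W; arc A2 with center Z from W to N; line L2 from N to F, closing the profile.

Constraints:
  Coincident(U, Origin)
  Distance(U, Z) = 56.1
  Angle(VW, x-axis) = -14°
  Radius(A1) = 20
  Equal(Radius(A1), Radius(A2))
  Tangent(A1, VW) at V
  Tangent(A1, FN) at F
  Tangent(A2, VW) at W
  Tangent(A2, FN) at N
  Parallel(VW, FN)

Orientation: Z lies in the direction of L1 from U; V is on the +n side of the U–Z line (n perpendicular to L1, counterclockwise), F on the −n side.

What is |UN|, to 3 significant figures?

59.6

The slot axis is L1's direction at -14.0°, so u = (cos -14.0°, sin -14.0°) = (0.970, -0.242) and n = (−sin -14.0°, cos -14.0°) = (0.242, 0.970). U is at the origin and Z lies 56.1 along u from U, so Z = 56.1·u = (54.4, -13.6). Tangency of A1 to both parallel lines with radius 20.0 puts V and F at U ± 20.0·n: V = (4.84, 19.4), F = (-4.84, -19.4). Equal radii place W and N the same way about Z: W = Z + 20.0·n = (59.3, 5.83), N = Z − 20.0·n = (49.6, -33.0). Then |UN| = |N − U| = 59.6.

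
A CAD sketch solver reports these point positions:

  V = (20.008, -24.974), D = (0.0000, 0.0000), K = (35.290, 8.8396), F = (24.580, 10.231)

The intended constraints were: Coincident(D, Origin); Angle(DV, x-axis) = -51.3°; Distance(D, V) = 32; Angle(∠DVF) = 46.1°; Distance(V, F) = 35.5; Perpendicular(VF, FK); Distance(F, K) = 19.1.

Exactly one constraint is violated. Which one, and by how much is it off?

Distance(F, K) = 19.1 — off by 8.30.

D = (0.00, 0.00) ✓; DV at -51.30° ✓; |DV| = 32.00 ✓; ∠DVF = 46.10° ✓; |VF| = 35.50 ✓; ∠(VF, FK) = 90.00° ✓; |FK| = 10.80 ✗.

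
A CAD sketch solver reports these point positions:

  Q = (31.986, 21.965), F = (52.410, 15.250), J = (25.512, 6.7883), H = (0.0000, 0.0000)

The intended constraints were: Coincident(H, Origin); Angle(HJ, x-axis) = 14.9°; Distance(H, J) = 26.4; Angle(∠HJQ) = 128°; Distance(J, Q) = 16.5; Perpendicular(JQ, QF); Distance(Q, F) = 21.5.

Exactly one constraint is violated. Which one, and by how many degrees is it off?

Perpendicular(JQ, QF) — off by 4.90°.

H = (0.00, 0.00) ✓; HJ at 14.90° ✓; |HJ| = 26.40 ✓; ∠HJQ = 128.0° ✓; |JQ| = 16.50 ✓; ∠(JQ, QF) = 85.10° ✗; |QF| = 21.50 ✓.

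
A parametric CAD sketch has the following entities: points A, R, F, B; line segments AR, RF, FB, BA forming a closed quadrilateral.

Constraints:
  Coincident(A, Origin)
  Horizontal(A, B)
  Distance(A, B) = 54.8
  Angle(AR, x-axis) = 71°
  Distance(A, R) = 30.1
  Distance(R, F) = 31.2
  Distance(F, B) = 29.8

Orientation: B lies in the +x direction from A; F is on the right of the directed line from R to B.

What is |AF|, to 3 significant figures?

25.1

A is at the origin; AB is horizontal with |AB| = 54.8 and B in +x, so B = (54.8, 0). AR runs at 71.0° with |AR| = 30.1, so R = (9.80, 28.5). F is determined by |RF| = 31.2 and |FB| = 29.8 together: it lies at the intersection of circle(R, 31.2) and circle(B, 29.8). With |RB| = 53.2, the foot of the radical line on RB is 27.4 from R and the perpendicular offset is √(31.2² − 27.4²) = 14.9. Taking the right-of-RB solution: F = (25.0, 1.23).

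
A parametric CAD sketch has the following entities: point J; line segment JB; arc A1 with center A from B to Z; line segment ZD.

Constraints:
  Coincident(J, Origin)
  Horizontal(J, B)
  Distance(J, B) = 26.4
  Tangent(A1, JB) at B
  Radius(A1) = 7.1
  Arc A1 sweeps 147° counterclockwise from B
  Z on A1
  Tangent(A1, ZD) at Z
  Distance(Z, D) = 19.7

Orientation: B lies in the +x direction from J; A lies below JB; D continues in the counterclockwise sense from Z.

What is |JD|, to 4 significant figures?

45.73

On A1, B sits at bearing 90° from A; a 147° counterclockwise sweep puts Z at bearing 237°, so Z = A + 7.1·(cos 237°, sin 237°) = (22.53, -13.05). The tangent condition forces AZ to be normal to ZD, so ZD runs along (−sin 237°, cos 237°); with |ZD| = 19.7, D = (39.05, -23.78). Then |JD| = |D − J| = 45.73.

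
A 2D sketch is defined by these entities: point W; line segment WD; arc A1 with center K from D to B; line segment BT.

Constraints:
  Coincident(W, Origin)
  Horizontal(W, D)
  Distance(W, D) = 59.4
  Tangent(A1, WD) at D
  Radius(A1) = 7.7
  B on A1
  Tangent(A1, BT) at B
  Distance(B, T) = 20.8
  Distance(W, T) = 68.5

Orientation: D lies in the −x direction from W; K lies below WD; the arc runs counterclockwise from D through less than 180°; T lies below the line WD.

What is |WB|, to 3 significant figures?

67.5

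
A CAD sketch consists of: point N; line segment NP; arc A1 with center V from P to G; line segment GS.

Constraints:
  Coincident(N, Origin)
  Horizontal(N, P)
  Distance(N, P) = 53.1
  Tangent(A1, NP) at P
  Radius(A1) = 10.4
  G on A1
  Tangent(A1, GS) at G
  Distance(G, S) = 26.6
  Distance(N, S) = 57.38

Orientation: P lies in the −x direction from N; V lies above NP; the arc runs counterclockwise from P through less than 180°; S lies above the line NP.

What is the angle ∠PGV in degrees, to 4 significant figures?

44.06°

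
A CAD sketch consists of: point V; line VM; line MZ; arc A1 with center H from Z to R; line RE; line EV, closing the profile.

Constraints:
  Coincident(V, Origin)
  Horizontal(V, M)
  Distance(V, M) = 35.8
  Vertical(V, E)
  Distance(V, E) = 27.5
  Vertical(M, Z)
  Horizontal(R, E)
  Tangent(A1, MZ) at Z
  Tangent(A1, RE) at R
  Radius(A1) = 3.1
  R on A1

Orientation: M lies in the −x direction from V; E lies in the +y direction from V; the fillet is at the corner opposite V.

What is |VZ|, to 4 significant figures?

43.32

The virtual corner opposite V is at (-35.80, 27.50). Since A1 is tangent to MZ there, HZ ⟂ MZ and A1 meets RE tangentially, so HR is at right angles to RE, with radius 3.1, so the center H sits 3.1 in from both sides at H = (-32.70, 24.40). That places the tangent points at Z = (-35.80, 24.40) on MZ and R = (-32.70, 27.50) on RE. Then |VZ| = |Z − V| = 43.32.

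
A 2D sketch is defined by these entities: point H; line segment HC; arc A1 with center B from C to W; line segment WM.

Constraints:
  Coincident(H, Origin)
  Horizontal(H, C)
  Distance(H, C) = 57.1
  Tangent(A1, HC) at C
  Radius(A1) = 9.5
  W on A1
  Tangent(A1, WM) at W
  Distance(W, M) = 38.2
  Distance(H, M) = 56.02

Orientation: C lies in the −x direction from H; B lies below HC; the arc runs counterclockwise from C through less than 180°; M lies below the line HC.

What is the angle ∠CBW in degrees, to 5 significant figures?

136.16°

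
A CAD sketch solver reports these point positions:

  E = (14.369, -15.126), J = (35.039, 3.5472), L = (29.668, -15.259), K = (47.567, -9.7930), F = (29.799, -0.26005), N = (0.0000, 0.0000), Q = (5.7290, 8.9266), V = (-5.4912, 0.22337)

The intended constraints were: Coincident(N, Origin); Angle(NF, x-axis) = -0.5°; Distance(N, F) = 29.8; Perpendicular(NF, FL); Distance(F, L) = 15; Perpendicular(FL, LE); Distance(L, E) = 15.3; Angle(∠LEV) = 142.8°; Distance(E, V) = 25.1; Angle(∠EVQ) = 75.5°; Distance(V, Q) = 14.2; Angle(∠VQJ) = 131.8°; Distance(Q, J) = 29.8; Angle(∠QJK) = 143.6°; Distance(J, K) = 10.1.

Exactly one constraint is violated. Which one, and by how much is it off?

Distance(J, K) = 10.1 — off by 8.20.

N = (0.00, 0.00) ✓; NF at -0.5000° ✓; |NF| = 29.80 ✓; ∠(NF, FL) = 90.00° ✓; |FL| = 15.00 ✓; ∠(FL, LE) = 90.00° ✓; |LE| = 15.30 ✓; ∠LEV = 142.8° ✓; |EV| = 25.10 ✓; ∠EVQ = 75.50° ✓; |VQ| = 14.20 ✓; ∠VQJ = 131.8° ✓; |QJ| = 29.80 ✓; ∠QJK = 143.6° ✓; |JK| = 18.30 ✗.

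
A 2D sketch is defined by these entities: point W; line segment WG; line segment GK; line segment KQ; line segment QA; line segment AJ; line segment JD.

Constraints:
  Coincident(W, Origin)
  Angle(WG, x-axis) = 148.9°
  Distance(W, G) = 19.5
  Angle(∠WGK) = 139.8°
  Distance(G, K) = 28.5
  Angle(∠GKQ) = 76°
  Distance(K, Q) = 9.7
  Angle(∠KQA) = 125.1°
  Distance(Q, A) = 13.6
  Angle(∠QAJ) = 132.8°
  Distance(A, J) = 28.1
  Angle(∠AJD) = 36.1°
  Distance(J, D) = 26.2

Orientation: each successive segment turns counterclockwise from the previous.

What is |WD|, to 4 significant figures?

32.67

∠QAJ = 132.8° gives AJ at 35.20° from the x-axis; with |AJ| = 28.1, J = (-4.768, 10.01). ∠AJD = 36.1° gives JD at 179.1° from the x-axis; with |JD| = 26.2, D = (-30.97, 10.42). Then |WD| = |D − W| = 32.67.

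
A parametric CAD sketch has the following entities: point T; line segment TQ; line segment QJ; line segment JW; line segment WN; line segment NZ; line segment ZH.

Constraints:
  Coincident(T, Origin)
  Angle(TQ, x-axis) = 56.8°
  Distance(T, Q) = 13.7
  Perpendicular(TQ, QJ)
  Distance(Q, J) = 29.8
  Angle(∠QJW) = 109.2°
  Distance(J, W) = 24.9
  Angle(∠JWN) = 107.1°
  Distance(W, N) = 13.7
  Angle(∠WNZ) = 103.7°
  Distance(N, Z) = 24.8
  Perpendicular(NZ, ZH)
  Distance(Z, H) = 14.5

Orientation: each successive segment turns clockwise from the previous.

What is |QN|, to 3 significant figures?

41.5

T is at the origin; TQ runs at 56.8° with length 13.7, so Q = (7.50, 11.5). The perpendicularity gives QJ at right angles to TQ, so QJ runs at -33.2°; with |QJ| = 29.8, J = (32.4, -4.85). ∠QJW = 109.2° gives JW at -104° from the x-axis; with |JW| = 24.9, W = (26.4, -29.0). ∠JWN = 107.1° gives WN at -177° from the x-axis; with |WN| = 13.7, N = (12.7, -29.8). Then |QN| = |N − Q| = 41.5.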